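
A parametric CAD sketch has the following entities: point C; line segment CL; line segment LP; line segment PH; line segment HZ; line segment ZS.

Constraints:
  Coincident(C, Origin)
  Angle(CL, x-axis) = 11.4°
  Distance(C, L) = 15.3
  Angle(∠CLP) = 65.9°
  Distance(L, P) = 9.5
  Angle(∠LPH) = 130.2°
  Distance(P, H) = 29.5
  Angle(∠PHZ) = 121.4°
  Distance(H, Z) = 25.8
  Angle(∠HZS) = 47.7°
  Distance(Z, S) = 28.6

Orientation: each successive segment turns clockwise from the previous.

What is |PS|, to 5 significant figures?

22.288

C is at the origin; CL runs at 11.4° with length 15.3, so L = (14.998, 3.0242). ∠CLP = 65.9° gives LP at -102.70° from the x-axis; with |LP| = 9.5, P = (12.910, -6.2434). ∠LPH = 130.2° gives PH at -152.50° from the x-axis; with |PH| = 29.5, H = (-13.257, -19.865). ∠PHZ = 121.4° gives HZ at 148.90° from the x-axis; with |HZ| = 25.8, Z = (-35.349, -6.5384). ∠HZS = 47.7° gives ZS at 16.600° from the x-axis; with |ZS| = 28.6, S = (-7.9409, 1.6322). Then |PS| = |S − P| = 22.288.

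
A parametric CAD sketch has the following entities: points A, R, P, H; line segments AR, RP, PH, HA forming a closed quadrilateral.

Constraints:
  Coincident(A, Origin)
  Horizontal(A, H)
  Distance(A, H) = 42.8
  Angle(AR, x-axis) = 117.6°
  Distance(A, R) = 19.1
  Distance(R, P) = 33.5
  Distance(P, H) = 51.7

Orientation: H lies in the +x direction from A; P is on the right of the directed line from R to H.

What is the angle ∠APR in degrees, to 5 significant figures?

25.174°

Checks: |RP| = 33.50 ✓; |PH| = 51.70 ✓.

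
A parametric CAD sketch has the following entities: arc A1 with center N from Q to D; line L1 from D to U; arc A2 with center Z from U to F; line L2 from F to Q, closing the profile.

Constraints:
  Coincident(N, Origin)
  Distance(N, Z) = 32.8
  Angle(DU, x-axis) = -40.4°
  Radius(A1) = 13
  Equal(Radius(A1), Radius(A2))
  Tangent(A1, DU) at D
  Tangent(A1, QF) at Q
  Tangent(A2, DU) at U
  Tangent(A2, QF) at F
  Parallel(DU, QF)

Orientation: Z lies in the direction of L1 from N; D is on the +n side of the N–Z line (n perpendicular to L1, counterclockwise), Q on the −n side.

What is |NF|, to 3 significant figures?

35.3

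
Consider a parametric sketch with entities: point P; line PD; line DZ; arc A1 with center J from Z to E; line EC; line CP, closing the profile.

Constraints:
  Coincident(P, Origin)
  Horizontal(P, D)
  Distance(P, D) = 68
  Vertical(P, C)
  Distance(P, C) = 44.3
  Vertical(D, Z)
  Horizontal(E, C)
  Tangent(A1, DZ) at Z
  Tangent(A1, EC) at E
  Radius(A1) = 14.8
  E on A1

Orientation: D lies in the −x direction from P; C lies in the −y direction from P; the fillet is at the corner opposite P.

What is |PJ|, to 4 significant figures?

60.83

P is at the origin; PD is horizontal with |PD| = 68.0 and D on the −x side, so D = (-68.00, 0.000). PC is vertical with |PC| = 44.3 and C on the −y side, so C = (0.000, -44.30). The virtual corner opposite P is at (-68.00, -44.30). Since A1 is tangent to DZ there, JZ ⟂ DZ and the tangent condition forces JE to be normal to EC, with radius 14.8, so the center J sits 14.8 in from both sides at J = (-53.20, -29.50). Then |PJ| = |J − P| = 60.83.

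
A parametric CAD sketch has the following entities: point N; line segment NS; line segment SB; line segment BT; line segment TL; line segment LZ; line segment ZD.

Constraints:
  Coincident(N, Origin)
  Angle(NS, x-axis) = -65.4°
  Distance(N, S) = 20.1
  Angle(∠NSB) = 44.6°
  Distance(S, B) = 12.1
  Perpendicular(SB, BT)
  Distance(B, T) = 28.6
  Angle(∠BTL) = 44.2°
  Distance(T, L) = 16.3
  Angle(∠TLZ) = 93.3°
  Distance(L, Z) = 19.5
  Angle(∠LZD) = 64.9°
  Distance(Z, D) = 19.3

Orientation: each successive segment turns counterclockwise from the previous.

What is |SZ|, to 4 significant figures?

14.14

∠BTL = 44.2° gives TL at -64.20° from the x-axis; with |TL| = 16.3, L = (-7.275, -11.80). ∠TLZ = 93.3° gives LZ at 22.50° from the x-axis; with |LZ| = 19.5, Z = (10.74, -4.336). Then |SZ| = |Z − S| = 14.14.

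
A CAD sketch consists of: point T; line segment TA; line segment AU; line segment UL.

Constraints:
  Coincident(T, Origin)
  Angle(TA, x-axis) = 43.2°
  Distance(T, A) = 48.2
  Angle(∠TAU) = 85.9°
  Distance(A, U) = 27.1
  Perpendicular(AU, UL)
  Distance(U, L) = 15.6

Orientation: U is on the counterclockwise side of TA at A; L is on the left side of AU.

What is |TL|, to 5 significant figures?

40.178

T is at the origin; TA runs at 43.2° with length 48.2, so A = 48.2·(cos 43.2°, sin 43.2°) = (35.136, 32.995). ∠TAU = 85.9°, so AU runs at 43.2° + (180° − 85.9°) = 137.30° from the x-axis; with |AU| = 27.1, U = A + 27.1·(cos 137.30°, sin 137.30°) = (15.220, 51.373). AU ⟂ UL; with |UL| = 15.6 on the left of AU, L = U + 15.6·(-0.67816, -0.73491) = (4.6408, 39.909). Then |TL| = |L − T| = 40.178.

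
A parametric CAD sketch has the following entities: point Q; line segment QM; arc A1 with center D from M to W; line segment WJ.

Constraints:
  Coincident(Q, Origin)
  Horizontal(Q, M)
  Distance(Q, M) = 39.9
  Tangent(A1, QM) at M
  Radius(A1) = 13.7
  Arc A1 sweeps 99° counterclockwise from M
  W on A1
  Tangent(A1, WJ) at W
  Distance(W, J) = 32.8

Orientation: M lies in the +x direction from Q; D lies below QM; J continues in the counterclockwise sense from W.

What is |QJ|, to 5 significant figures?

57.613

On A1, M sits at bearing 90° from D; a 99° counterclockwise sweep puts W at bearing 189°, so W = D + 13.7·(cos 189°, sin 189°) = (26.369, -15.843). Since A1 is tangent to WJ there, DW ⟂ WJ, so WJ runs along (−sin 189°, cos 189°); with |WJ| = 32.8, J = (31.500, -48.239). Then |QJ| = |J − Q| = 57.613.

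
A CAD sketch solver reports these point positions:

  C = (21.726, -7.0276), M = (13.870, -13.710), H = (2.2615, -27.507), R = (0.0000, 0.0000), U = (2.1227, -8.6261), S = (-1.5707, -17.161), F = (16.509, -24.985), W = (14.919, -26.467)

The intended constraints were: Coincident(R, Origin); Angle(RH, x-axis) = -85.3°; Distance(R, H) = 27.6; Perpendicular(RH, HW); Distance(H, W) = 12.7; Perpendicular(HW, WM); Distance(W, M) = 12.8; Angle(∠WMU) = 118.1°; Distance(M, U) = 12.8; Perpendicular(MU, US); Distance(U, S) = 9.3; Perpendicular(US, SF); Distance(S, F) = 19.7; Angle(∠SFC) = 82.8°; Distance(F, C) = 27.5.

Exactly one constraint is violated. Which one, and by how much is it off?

Distance(F, C) = 27.5 — off by 8.80.

R = (0.00, 0.00) ✓; RH at -85.30° ✓; |RH| = 27.60 ✓; ∠(RH, HW) = 90.00° ✓; |HW| = 12.70 ✓; ∠(HW, WM) = 90.00° ✓; |WM| = 12.80 ✓; ∠WMU = 118.1° ✓; |MU| = 12.80 ✓; ∠(MU, US) = 90.00° ✓; |US| = 9.300 ✓; ∠(US, SF) = 90.00° ✓; |SF| = 19.70 ✓; ∠SFC = 82.80° ✓; |FC| = 18.70 ✗.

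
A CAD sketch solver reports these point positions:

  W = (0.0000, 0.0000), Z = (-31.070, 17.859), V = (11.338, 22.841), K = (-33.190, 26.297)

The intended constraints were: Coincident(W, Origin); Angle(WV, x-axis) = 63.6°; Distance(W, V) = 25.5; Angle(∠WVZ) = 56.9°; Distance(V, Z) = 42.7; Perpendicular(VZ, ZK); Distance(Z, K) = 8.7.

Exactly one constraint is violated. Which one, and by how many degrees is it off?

Perpendicular(VZ, ZK) — off by 7.40°.

W = (0.00, 0.00) ✓; WV at 63.60° ✓; |WV| = 25.50 ✓; ∠WVZ = 56.90° ✓; |VZ| = 42.70 ✓; ∠(VZ, ZK) = 82.60° ✗; |ZK| = 8.700 ✓.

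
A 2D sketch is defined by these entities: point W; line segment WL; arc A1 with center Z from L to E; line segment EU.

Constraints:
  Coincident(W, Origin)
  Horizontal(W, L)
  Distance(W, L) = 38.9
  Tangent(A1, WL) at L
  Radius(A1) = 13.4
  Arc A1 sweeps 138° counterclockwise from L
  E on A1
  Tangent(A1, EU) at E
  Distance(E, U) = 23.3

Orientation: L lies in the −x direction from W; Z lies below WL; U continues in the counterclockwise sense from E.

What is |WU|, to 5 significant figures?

49.501

W is at the origin; W and L share the same y with |WL| = 38.9 and L on the −x side, so L = (-38.900, 0.0000). Since A1 is tangent to WL there, ZL ⟂ WL, so Z = L + (0, -13.4) = (-38.900, -13.400). On A1, L sits at bearing 90° from Z; a 138° counterclockwise sweep puts E at bearing 228°, so E = Z + 13.4·(cos 228°, sin 228°) = (-47.866, -23.358). The tangent condition forces ZE to be normal to EU, so EU runs along (−sin 228°, cos 228°); with |EU| = 23.3, U = (-30.551, -38.949). Then |WU| = |U − W| = 49.501.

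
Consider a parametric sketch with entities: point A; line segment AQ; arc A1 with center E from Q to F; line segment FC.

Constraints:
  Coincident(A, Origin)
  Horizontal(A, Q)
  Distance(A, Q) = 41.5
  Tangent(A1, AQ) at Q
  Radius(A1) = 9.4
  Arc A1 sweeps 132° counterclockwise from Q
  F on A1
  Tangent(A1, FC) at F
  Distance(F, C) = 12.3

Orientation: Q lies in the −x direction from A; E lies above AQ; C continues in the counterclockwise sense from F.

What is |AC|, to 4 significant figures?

49.43

A is at the origin; AQ is horizontal with |AQ| = 41.5 and Q on the −x side, so Q = (-41.50, 0.000). Tangency of A1 to AQ means the radius EQ is perpendicular to AQ, so E = Q + (0, 9.4) = (-41.50, 9.400). On A1, Q sits at bearing -90° from E; a 132° counterclockwise sweep puts F at bearing 42°, so F = E + 9.4·(cos 42°, sin 42°) = (-34.51, 15.69). Tangency of A1 to FC means the radius EF is perpendicular to FC, so FC runs along (−sin 42°, cos 42°); with |FC| = 12.3, C = (-42.74, 24.83). Then |AC| = |C − A| = 49.43.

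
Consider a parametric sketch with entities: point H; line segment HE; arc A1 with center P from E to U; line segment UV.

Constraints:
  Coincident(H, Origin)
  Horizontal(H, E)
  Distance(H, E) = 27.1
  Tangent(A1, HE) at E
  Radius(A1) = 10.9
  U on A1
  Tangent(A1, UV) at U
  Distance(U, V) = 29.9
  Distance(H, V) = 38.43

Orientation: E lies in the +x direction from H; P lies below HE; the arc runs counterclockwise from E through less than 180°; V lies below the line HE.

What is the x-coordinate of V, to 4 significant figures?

9.307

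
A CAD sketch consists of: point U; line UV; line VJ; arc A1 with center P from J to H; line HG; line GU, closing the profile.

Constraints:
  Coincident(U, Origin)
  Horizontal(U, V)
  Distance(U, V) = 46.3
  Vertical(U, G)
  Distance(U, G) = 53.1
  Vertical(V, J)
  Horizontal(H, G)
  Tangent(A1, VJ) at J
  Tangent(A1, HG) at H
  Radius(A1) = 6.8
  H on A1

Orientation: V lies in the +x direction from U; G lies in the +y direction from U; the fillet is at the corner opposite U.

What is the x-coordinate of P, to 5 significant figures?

39.500

U is at the origin; U and V share the same y with |UV| = 46.3 and V on the +x side, so V = (46.300, 0.0000). UG is vertical with |UG| = 53.1 and G on the +y side, so G = (0.0000, 53.100). The virtual corner opposite U is at (46.300, 53.100). Since A1 is tangent to VJ there, PJ ⟂ VJ and A1 meets HG tangentially, so PH is at right angles to HG, with radius 6.8, so the center P sits 6.8 in from both sides at P = (39.500, 46.300). So P.x = 39.500.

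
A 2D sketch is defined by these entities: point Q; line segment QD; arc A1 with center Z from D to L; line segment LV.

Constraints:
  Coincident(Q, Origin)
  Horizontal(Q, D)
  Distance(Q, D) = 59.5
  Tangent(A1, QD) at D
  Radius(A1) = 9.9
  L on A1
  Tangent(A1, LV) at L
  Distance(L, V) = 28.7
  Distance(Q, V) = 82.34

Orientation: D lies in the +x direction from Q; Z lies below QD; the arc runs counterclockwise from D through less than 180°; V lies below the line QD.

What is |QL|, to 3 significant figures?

55.4

Checks: |ZL| = 9.900 ✓; ∠(ZL, LV) = 90.00° ✓; |LV| = 28.70 ✓; |QV| = 82.34 ✓.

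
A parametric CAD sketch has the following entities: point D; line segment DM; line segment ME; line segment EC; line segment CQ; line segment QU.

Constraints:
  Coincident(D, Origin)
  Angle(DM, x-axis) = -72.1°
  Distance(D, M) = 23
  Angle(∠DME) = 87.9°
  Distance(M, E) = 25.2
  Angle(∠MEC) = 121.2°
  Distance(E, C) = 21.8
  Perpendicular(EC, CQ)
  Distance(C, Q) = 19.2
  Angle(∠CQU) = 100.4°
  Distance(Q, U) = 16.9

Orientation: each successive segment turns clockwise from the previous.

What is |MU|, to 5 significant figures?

18.245

The perpendicularity gives CQ at right angles to EC, so CQ runs at 47.000°; with |CQ| = 19.2, Q = (-20.028, 0.16142). ∠CQU = 100.4° gives QU at -32.600° from the x-axis; with |QU| = 16.9, U = (-5.7904, -8.9438). Then |MU| = |U − M| = 18.245.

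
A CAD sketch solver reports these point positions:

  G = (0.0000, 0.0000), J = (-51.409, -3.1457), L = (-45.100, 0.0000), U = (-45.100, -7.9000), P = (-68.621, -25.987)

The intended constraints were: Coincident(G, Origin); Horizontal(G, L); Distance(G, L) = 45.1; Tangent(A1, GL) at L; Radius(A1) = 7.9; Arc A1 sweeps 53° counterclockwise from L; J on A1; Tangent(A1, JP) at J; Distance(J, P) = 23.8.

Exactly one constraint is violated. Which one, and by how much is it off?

Distance(J, P) = 23.8 — off by 4.80.

G = (0.00, 0.00) ✓; G.y = 0.00, L.y = 0.00 ✓; |GL| = 45.10 ✓; ∠(UL, LG) = 90.00° ✓; |UL| = 7.900 ✓; bearing(U→J) − bearing(U→L) = 53.00° ✓; |UJ| = 7.900 ✓; ∠(UJ, JP) = 90.00° ✓; |JP| = 28.60 ✗.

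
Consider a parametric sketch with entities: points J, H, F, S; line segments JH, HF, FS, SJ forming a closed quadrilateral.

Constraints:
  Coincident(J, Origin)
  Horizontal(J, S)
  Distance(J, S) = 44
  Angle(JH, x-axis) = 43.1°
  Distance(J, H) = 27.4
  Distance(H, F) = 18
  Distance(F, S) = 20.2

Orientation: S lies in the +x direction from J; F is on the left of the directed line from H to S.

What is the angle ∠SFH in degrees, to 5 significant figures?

105.49°

J is at the origin; JS is horizontal with |JS| = 44.0 and S in +x, so S = (44.0, 0). JH runs at 43.1° with |JH| = 27.4, so H = (20.006, 18.722). F is determined by |HF| = 18.0 and |FS| = 20.2 together: it lies at the intersection of circle(H, 18.0) and circle(S, 20.2). With |HS| = 30.433, the foot of the radical line on HS is 13.836 from H and the perpendicular offset is √(18.0² − 13.836²) = 11.514. Taking the left-of-HS solution: F = (37.998, 19.288).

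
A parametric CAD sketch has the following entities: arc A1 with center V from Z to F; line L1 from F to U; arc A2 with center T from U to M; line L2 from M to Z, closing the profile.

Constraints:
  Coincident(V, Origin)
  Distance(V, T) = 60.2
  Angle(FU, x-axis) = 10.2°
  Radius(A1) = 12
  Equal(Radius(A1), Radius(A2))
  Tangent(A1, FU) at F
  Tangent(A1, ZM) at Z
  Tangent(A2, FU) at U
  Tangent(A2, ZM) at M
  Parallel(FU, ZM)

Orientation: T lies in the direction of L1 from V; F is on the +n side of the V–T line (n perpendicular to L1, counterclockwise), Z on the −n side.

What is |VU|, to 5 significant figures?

61.384

Tangency of A1 to both parallel lines with radius 12.0 puts F and Z at V ± 12.0·n: F = (-2.1250, 11.810), Z = (2.1250, -11.810). Equal radii place U and M the same way about T: U = T + 12.0·n = (57.124, 22.471), M = T − 12.0·n = (61.374, -1.1498). Then |VU| = |U − V| = 61.384.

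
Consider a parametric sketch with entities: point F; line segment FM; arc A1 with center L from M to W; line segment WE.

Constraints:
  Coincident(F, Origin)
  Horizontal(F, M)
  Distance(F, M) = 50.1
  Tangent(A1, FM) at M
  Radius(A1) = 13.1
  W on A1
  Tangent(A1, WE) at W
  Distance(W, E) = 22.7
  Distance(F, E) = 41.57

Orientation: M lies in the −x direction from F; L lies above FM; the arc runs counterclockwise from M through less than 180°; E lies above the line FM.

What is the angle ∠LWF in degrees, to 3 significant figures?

170°

F is at the origin; FM is horizontal with |FM| = 50.1 and M on the −x side, so M = (-50.1, 0.00). Tangency of A1 to FM means the radius LM is perpendicular to FM, so L = M + (0, 13.1) = (-50.1, 13.1). Since LW ⟂ WE (tangency), |LE| = √(13.1² + 22.7²) = 26.2 regardless of where W sits on A1. So E lies on both circle(F, 41.57) and circle(L, 26.2); the above-FM intersection is E = (-29.5, 29.3). W is the foot of the tangent from E: W = (-37.9, 8.23).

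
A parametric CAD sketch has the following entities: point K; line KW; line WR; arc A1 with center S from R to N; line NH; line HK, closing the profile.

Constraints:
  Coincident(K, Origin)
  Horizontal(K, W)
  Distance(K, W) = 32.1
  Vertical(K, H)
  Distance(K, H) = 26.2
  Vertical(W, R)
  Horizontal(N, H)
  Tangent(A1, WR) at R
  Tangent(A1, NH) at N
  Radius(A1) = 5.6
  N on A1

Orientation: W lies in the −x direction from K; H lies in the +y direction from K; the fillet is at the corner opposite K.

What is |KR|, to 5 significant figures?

38.141

K is at the origin; K and W share the same y with |KW| = 32.1 and W on the −x side, so W = (-32.100, 0.0000). K and H share the same x with |KH| = 26.2 and H on the +y side, so H = (0.0000, 26.200). The virtual corner opposite K is at (-32.100, 26.200). Since A1 is tangent to WR there, SR ⟂ WR and tangency of A1 to NH means the radius SN is perpendicular to NH, with radius 5.6, so the center S sits 5.6 in from both sides at S = (-26.500, 20.600). That places the tangent points at R = (-32.100, 20.600) on WR and N = (-26.500, 26.200) on NH. Then |KR| = |R − K| = 38.141.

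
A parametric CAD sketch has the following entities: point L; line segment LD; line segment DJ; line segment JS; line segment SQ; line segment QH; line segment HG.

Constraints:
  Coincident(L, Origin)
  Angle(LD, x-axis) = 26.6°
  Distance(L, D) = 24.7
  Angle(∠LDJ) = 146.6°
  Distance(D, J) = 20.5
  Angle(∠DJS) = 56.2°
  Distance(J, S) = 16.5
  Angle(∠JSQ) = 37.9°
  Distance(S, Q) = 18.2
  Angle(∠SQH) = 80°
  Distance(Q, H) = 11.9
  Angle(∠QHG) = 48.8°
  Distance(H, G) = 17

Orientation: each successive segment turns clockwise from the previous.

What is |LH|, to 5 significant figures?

45.685

L is at the origin; LD runs at 26.6° with length 24.7, so D = (22.086, 11.060). ∠LDJ = 146.6° gives DJ at -6.8000° from the x-axis; with |DJ| = 20.5, J = (42.441, 8.6324). ∠DJS = 56.2° gives JS at -130.60° from the x-axis; with |JS| = 16.5, S = (31.704, -3.8956). ∠JSQ = 37.9° gives SQ at 87.300° from the x-axis; with |SQ| = 18.2, Q = (32.561, 14.284). ∠SQH = 80.0° gives QH at -12.700° from the x-axis; with |QH| = 11.9, H = (44.170, 11.668). Then |LH| = |H − L| = 45.685.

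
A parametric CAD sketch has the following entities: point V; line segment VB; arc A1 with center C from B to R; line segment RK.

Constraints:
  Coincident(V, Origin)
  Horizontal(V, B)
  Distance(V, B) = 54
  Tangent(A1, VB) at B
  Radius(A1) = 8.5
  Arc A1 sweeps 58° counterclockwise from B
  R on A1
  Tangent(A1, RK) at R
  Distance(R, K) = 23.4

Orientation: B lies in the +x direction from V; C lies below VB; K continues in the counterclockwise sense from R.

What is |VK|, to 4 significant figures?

41.85

V is at the origin; V and B share the same y with |VB| = 54.0 and B on the +x side, so B = (54.00, 0.000). The tangent condition forces CB to be normal to VB, so C = B + (0, -8.5) = (54.00, -8.500). On A1, B sits at bearing 90° from C; a 58° counterclockwise sweep puts R at bearing 148°, so R = C + 8.5·(cos 148°, sin 148°) = (46.79, -3.996). Since A1 is tangent to RK there, CR ⟂ RK, so RK runs along (−sin 148°, cos 148°); with |RK| = 23.4, K = (34.39, -23.84). Then |VK| = |K − V| = 41.85.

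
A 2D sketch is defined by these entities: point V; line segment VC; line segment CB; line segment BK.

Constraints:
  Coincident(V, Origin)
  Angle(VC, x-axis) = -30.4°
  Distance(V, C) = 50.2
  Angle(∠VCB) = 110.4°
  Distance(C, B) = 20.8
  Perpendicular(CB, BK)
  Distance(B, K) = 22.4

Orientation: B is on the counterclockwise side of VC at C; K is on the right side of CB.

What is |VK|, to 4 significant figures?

79.31

V is at the origin; VC runs at -30.4° with length 50.2, so C = 50.2·(cos -30.4°, sin -30.4°) = (43.30, -25.40). ∠VCB = 110.4°, so CB runs at -30.4° + (180° − 110.4°) = 39.20° from the x-axis; with |CB| = 20.8, B = C + 20.8·(cos 39.20°, sin 39.20°) = (59.42, -12.26). CB is perpendicular to BK; with |BK| = 22.4 on the right of CB, K = B + 22.4·(0.6320, -0.7749) = (73.57, -29.62). Then |VK| = |K − V| = 79.31.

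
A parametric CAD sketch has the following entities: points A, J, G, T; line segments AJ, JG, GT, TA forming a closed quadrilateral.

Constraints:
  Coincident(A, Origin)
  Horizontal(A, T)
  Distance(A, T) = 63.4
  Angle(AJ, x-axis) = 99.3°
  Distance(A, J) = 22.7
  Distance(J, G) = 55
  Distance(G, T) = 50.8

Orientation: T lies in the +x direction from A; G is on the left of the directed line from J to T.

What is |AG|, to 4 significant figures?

65.60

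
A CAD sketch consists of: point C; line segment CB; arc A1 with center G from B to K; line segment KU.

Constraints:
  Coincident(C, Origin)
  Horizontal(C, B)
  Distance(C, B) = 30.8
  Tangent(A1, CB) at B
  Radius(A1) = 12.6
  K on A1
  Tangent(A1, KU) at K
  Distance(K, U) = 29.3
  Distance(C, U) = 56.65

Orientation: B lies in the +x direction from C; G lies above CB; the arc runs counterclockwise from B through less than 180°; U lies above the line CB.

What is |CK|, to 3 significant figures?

45.8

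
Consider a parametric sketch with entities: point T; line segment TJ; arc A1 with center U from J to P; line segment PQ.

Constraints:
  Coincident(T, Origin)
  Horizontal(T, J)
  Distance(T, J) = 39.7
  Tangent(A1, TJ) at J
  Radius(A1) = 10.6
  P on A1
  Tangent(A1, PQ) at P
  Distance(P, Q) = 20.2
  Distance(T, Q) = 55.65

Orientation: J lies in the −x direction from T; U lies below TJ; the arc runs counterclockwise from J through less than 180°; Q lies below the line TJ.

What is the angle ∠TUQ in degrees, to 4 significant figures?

118.3°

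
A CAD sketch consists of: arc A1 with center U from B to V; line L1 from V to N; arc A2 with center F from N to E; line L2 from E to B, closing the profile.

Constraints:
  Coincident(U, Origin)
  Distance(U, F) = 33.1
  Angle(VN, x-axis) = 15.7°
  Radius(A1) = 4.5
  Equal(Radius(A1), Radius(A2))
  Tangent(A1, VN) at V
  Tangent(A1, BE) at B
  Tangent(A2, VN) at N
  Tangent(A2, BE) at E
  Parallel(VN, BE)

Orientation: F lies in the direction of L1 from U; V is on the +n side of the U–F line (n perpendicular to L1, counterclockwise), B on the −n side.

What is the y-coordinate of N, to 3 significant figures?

13.3

Tangency of A1 to both parallel lines with radius 4.5 puts V and B at U ± 4.5·n: V = (-1.22, 4.33), B = (1.22, -4.33). Equal radii place N and E the same way about F: N = F + 4.5·n = (30.6, 13.3), E = F − 4.5·n = (33.1, 4.62). So N.y = 13.3.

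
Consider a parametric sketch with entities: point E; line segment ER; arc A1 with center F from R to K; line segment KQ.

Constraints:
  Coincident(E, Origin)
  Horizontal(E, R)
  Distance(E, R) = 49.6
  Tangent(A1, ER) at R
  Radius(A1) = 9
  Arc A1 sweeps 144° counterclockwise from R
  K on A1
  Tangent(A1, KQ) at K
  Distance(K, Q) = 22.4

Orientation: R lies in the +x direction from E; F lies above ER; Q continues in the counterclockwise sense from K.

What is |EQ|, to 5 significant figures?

47.107

E is at the origin; ER is horizontal with |ER| = 49.6 and R on the +x side, so R = (49.600, 0.0000). Tangency of A1 to ER means the radius FR is perpendicular to ER, so F = R + (0, 9) = (49.600, 9.0000). On A1, R sits at bearing -90° from F; a 144° counterclockwise sweep puts K at bearing 54°, so K = F + 9.0·(cos 54°, sin 54°) = (54.890, 16.281). A1 meets KQ tangentially, so FK is at right angles to KQ, so KQ runs along (−sin 54°, cos 54°); with |KQ| = 22.4, Q = (36.768, 29.448). Then |EQ| = |Q − E| = 47.107.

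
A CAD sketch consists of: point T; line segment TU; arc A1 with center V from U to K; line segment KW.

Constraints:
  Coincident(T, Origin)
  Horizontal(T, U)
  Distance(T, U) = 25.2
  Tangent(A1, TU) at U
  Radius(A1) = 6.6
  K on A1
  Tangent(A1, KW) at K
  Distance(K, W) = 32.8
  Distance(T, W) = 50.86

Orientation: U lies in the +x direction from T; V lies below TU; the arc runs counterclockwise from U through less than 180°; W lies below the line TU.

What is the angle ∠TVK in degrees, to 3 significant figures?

38.3°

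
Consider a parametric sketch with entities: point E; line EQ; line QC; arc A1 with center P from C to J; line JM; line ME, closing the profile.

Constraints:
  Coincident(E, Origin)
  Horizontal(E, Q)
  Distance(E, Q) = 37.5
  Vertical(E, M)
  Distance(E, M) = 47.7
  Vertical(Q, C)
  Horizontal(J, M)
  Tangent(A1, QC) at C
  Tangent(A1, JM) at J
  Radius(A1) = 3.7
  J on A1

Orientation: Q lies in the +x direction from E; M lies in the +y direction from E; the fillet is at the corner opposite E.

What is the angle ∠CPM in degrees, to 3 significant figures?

174°

E is at the origin; EQ is horizontal with |EQ| = 37.5 and Q on the +x side, so Q = (37.5, 0.00). EM is vertical with |EM| = 47.7 and M on the +y side, so M = (0.00, 47.7). The virtual corner opposite E is at (37.5, 47.7). The tangent condition forces PC to be normal to QC and since A1 is tangent to JM there, PJ ⟂ JM, with radius 3.7, so the center P sits 3.7 in from both sides at P = (33.8, 44.0). That places the tangent points at C = (37.5, 44.0) on QC and J = (33.8, 47.7) on JM. Then cos ∠CPM = PC·PM / (|PC||PM|), giving 174°.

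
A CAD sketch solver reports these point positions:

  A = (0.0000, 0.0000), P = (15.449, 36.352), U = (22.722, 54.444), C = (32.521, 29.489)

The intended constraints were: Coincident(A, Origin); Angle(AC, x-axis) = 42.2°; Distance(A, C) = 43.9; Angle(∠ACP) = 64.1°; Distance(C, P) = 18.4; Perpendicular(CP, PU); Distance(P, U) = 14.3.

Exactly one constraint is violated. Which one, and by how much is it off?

Distance(P, U) = 14.3 — off by 5.20.

A = (0.00, 0.00) ✓; AC at 42.20° ✓; |AC| = 43.90 ✓; ∠ACP = 64.10° ✓; |CP| = 18.40 ✓; ∠(CP, PU) = 90.00° ✓; |PU| = 19.50 ✗.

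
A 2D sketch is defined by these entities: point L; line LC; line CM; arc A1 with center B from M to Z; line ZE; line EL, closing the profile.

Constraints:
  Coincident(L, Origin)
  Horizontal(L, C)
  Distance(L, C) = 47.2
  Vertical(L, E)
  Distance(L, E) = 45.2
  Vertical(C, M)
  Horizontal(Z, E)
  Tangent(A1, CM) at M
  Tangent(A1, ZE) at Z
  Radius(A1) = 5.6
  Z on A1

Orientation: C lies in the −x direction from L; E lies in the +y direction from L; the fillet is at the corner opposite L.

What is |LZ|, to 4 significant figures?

61.43

L is at the origin; LC is horizontal with |LC| = 47.2 and C on the −x side, so C = (-47.20, 0.000). LE is vertical with |LE| = 45.2 and E on the +y side, so E = (0.000, 45.20). The virtual corner opposite L is at (-47.20, 45.20). A1 meets CM tangentially, so BM is at right angles to CM and since A1 is tangent to ZE there, BZ ⟂ ZE, with radius 5.6, so the center B sits 5.6 in from both sides at B = (-41.60, 39.60). That places the tangent points at M = (-47.20, 39.60) on CM and Z = (-41.60, 45.20) on ZE. Then |LZ| = |Z − L| = 61.43.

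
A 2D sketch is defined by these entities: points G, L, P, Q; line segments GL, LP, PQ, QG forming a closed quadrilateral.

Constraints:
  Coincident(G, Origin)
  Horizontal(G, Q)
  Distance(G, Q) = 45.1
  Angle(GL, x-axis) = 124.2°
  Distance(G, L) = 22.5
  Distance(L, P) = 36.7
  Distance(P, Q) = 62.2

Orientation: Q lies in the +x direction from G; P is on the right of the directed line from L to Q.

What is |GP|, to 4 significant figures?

23.10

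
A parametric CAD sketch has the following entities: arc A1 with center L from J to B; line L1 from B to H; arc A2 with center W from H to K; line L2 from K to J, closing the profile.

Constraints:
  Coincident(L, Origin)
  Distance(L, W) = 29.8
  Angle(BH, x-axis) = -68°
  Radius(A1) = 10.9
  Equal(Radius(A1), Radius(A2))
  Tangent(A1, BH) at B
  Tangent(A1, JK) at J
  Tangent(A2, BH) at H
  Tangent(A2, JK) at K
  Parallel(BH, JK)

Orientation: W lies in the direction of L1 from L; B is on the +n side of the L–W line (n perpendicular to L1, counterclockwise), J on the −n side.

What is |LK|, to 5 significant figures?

31.731

The slot axis is L1's direction at -68.0°, so u = (cos -68.0°, sin -68.0°) = (0.37461, -0.92718) and n = (−sin -68.0°, cos -68.0°) = (0.92718, 0.37461). L is at the origin and W lies 29.8 along u from L, so W = 29.8·u = (11.163, -27.630). Tangency of A1 to both parallel lines with radius 10.9 puts B and J at L ± 10.9·n: B = (10.106, 4.0832), J = (-10.106, -4.0832). Equal radii place H and K the same way about W: H = W + 10.9·n = (21.270, -23.547), K = W − 10.9·n = (1.0570, -31.713). Then |LK| = |K − L| = 31.731.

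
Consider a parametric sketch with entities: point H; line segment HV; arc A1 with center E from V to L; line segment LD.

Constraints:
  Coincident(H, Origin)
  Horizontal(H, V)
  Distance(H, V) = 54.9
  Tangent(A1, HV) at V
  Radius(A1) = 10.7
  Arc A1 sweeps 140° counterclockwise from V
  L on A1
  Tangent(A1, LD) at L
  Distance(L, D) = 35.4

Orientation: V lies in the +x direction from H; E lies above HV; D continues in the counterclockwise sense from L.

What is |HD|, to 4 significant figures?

54.19

On A1, V sits at bearing -90° from E; a 140° counterclockwise sweep puts L at bearing 50°, so L = E + 10.7·(cos 50°, sin 50°) = (61.78, 18.90). Tangency of A1 to LD means the radius EL is perpendicular to LD, so LD runs along (−sin 50°, cos 50°); with |LD| = 35.4, D = (34.66, 41.65). Then |HD| = |D − H| = 54.19.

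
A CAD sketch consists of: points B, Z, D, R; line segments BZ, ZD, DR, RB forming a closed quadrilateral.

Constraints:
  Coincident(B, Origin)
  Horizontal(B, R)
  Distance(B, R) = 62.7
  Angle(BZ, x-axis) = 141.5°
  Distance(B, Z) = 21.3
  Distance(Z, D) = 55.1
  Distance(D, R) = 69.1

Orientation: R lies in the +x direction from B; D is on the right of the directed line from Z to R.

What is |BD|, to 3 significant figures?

37.8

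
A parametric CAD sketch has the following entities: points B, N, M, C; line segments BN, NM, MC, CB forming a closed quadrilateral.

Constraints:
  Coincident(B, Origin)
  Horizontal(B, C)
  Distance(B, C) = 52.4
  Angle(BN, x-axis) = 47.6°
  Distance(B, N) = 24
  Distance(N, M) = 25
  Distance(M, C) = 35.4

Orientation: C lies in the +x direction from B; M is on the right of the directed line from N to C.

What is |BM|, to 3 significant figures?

19.2

Checks: |NM| = 25.00 ✓; |MC| = 35.40 ✓.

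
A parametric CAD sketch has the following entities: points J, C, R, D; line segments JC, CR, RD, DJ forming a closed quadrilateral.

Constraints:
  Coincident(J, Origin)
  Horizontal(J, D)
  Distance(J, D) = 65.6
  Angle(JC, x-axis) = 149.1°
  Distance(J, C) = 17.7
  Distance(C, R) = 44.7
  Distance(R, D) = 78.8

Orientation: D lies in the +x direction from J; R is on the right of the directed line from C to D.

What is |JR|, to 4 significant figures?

34.89

J is at the origin; JD is horizontal with |JD| = 65.6 and D in +x, so D = (65.6, 0). JC runs at 149.1° with |JC| = 17.7, so C = (-15.19, 9.090). R is determined by |CR| = 44.7 and |RD| = 78.8 together: it lies at the intersection of circle(C, 44.7) and circle(D, 78.8). With |CD| = 81.30, the foot of the radical line on CD is 14.75 from C and the perpendicular offset is √(44.7² − 14.75²) = 42.20. Taking the right-of-CD solution: R = (-5.250, -34.49).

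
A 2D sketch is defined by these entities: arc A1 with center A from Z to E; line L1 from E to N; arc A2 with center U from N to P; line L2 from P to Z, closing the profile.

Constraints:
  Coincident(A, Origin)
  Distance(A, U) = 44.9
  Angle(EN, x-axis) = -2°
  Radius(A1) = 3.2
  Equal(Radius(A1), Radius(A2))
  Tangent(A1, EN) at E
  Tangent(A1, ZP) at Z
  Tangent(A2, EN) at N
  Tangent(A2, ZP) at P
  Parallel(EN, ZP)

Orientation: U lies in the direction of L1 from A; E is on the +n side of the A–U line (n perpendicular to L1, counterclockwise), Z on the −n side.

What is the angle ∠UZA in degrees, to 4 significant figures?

85.92°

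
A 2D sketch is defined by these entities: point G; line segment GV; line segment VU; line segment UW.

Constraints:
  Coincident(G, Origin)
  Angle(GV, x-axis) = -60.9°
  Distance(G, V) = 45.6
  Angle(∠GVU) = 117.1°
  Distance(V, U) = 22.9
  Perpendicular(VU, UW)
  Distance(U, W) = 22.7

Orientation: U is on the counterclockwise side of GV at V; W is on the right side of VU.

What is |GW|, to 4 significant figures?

76.90

G is at the origin; GV runs at -60.9° with length 45.6, so V = 45.6·(cos -60.9°, sin -60.9°) = (22.18, -39.84). ∠GVU = 117.1°, so VU runs at -60.9° + (180° − 117.1°) = 2.000° from the x-axis; with |VU| = 22.9, U = V + 22.9·(cos 2.000°, sin 2.000°) = (45.06, -39.04). VU ⟂ UW; with |UW| = 22.7 on the right of VU, W = U + 22.7·(0.03490, -0.9994) = (45.86, -61.73). Then |GW| = |W − G| = 76.90.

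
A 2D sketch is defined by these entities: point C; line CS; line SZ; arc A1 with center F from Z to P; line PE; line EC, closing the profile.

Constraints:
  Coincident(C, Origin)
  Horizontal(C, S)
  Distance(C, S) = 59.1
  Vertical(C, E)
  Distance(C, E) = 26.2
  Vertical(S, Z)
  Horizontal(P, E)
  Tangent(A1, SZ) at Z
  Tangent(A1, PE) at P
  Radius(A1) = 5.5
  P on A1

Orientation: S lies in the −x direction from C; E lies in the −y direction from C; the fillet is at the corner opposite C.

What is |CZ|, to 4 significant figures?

62.62

C is at the origin; C and S share the same y with |CS| = 59.1 and S on the −x side, so S = (-59.10, 0.000). C and E share the same x with |CE| = 26.2 and E on the −y side, so E = (0.000, -26.20). The virtual corner opposite C is at (-59.10, -26.20). Tangency of A1 to SZ means the radius FZ is perpendicular to SZ and since A1 is tangent to PE there, FP ⟂ PE, with radius 5.5, so the center F sits 5.5 in from both sides at F = (-53.60, -20.70). That places the tangent points at Z = (-59.10, -20.70) on SZ and P = (-53.60, -26.20) on PE. Then |CZ| = |Z − C| = 62.62.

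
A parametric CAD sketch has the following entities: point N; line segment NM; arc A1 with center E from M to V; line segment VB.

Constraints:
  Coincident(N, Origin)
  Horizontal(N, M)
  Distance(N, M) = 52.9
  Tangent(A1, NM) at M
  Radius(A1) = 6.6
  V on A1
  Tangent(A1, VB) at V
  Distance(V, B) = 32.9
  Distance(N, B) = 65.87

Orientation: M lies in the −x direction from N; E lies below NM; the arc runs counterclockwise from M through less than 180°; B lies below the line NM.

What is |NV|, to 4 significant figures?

59.88

N is at the origin; NM is horizontal with |NM| = 52.9 and M on the −x side, so M = (-52.90, 0.000). Tangency of A1 to NM means the radius EM is perpendicular to NM, so E = M + (0, -6.6) = (-52.90, -6.600). Since EV ⟂ VB (tangency), |EB| = √(6.6² + 32.9²) = 33.56 regardless of where V sits on A1. So B lies on both circle(N, 65.87) and circle(E, 33.56); the below-NM intersection is B = (-52.22, -40.15). V is the foot of the tangent from B: V = (-59.34, -8.029).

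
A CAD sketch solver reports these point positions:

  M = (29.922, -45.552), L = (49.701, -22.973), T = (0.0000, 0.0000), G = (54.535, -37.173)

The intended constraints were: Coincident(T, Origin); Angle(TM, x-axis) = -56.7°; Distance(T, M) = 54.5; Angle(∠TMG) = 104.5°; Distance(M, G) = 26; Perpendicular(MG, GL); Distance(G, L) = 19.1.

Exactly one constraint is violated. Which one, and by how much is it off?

Distance(G, L) = 19.1 — off by 4.10.

T = (0.00, 0.00) ✓; TM at -56.70° ✓; |TM| = 54.50 ✓; ∠TMG = 104.5° ✓; |MG| = 26.00 ✓; ∠(MG, GL) = 90.00° ✓; |GL| = 15.00 ✗.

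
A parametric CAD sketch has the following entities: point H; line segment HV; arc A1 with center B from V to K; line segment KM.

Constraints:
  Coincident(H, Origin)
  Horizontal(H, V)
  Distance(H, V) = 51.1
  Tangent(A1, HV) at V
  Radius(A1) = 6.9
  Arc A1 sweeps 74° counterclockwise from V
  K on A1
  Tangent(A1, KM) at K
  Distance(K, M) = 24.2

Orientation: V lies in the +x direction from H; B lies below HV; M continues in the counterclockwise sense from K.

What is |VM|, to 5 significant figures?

31.235

H is at the origin; HV is horizontal with |HV| = 51.1 and V on the +x side, so V = (51.100, 0.0000). A1 meets HV tangentially, so BV is at right angles to HV, so B = V + (0, -6.9) = (51.100, -6.9000). On A1, V sits at bearing 90° from B; a 74° counterclockwise sweep puts K at bearing 164°, so K = B + 6.9·(cos 164°, sin 164°) = (44.467, -4.9981). Since A1 is tangent to KM there, BK ⟂ KM, so KM runs along (−sin 164°, cos 164°); with |KM| = 24.2, M = (37.797, -28.261). Then |VM| = |M − V| = 31.235.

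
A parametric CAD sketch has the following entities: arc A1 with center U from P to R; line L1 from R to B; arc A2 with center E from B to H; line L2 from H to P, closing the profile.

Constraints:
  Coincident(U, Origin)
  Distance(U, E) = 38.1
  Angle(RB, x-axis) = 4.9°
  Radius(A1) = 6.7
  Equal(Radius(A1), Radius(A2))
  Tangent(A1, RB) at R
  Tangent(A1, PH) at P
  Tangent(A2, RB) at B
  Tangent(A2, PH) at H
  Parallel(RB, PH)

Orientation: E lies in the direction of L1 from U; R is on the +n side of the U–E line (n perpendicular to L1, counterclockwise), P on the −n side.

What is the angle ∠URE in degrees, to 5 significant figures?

80.026°

U is at the origin and E lies 38.1 along u from U, so E = 38.1·u = (37.961, 3.2544). Tangency of A1 to both parallel lines with radius 6.7 puts R and P at U ± 6.7·n: R = (-0.57229, 6.6755), P = (0.57229, -6.6755). Then cos ∠URE = RU·RE / (|RU||RE|), giving 80.026°.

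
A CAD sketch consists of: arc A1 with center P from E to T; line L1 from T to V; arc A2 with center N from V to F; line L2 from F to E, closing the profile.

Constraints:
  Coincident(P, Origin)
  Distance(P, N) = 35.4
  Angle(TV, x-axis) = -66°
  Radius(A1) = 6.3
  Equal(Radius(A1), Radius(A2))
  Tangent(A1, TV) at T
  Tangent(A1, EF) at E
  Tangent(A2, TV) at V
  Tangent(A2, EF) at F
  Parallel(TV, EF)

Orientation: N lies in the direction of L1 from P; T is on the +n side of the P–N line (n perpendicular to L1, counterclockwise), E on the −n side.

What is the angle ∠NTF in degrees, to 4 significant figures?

9.501°

The slot axis is L1's direction at -66.0°, so u = (cos -66.0°, sin -66.0°) = (0.4067, -0.9135) and n = (−sin -66.0°, cos -66.0°) = (0.9135, 0.4067). P is at the origin and N lies 35.4 along u from P, so N = 35.4·u = (14.40, -32.34). Tangency of A1 to both parallel lines with radius 6.3 puts T and E at P ± 6.3·n: T = (5.755, 2.562), E = (-5.755, -2.562). Equal radii place V and F the same way about N: V = N + 6.3·n = (20.15, -29.78), F = N − 6.3·n = (8.643, -34.90). Then cos ∠NTF = TN·TF / (|TN||TF|), giving 9.501°.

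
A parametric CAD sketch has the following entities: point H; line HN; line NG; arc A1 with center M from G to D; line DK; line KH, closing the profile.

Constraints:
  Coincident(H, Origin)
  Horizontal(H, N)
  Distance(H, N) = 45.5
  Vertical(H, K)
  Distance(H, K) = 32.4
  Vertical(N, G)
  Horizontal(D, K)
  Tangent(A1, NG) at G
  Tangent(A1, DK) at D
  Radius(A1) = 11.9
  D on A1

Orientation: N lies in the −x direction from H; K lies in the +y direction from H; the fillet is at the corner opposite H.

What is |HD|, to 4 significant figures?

46.68

H is at the origin; HN is horizontal with |HN| = 45.5 and N on the −x side, so N = (-45.50, 0.000). HK is vertical with |HK| = 32.4 and K on the +y side, so K = (0.000, 32.40). The virtual corner opposite H is at (-45.50, 32.40). A1 meets NG tangentially, so MG is at right angles to NG and A1 meets DK tangentially, so MD is at right angles to DK, with radius 11.9, so the center M sits 11.9 in from both sides at M = (-33.60, 20.50). That places the tangent points at G = (-45.50, 20.50) on NG and D = (-33.60, 32.40) on DK. Then |HD| = |D − H| = 46.68.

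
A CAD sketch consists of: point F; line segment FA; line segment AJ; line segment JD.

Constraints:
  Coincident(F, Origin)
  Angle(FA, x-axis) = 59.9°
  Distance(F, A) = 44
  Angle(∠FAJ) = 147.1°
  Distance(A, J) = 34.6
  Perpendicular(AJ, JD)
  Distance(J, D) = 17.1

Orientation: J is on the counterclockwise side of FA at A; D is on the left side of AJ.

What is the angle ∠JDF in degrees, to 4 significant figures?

95.43°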